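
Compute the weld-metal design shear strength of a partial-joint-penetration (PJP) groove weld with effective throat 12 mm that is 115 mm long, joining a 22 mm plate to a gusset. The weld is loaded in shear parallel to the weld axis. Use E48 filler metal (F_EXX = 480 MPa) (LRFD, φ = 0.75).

Effective throat (given) t_e = 12 mm.
A_we = 12 × 115 = 1380 mm².
F_nw = 0.6 F_EXX = 288 MPa.
φR_n = 0.75 × 288 × 1380 × 10⁻³ = 298.1 kN.

φR_n ≈ 298 kN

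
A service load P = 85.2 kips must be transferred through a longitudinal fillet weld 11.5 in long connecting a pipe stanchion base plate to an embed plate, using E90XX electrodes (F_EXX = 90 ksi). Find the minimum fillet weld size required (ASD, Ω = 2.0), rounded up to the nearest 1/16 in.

w = 7/16 in

Total weld length L = 11.5 in.
Required throat t_e = P × Ω / (0.6 F_EXX × L) = 85.2 × 2.0 / (0.6 × 90 × 11.5) = 0.2744 in.
Required leg w = t_e / 0.707 = 0.3881 in → use 7/16 in.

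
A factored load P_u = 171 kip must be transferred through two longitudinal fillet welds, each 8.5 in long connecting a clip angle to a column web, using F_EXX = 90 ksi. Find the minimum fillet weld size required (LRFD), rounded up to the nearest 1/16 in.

Total weld length L = 17 in.
Required throat t_e = P_u / (φ × 0.6 F_EXX × L) = 171 / (0.75 × 0.6 × 90 × 17) = 0.2484 in.
Required leg w = t_e / 0.707 = 0.3513 in → use 3/8 in.

w = 3/8 in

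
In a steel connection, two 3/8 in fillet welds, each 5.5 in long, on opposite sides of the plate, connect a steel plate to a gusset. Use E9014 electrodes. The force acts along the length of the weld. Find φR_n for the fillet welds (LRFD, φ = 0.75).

φR_n ≈ 118 kips

E90XX → F_EXX = 90 ksi.
Effective throat t_e = 0.707 × 0.375 = 0.2651 in.
Total length L = 11 in; A_we = 0.2651 × 11 = 2.916 in².
F_nw = 0.6 F_EXX = 0.6 × 90 = 54 ksi.
φR_n = 0.75 × 54 × 2.916 = 118.1 kips.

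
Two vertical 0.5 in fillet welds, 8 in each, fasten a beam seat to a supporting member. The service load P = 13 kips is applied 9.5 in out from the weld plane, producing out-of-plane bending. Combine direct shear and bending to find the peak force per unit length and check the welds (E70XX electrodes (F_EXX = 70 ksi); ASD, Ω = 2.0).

f_max ≈ 5.85 kip/in; adequate

L_w = 2 × 8 = 16 in; section modulus (unit throat) S = 2 × L²/6 = 21.33 in².
Direct shear f_v = P/L_w = 13/16 = 0.8125 kip/in.
Moment M = P × e = 13 × 9.5 = 123.5 kip·in; bending f_b = M/S = 5.789 kip/in.
f_max = √(f_v² + f_b²) = √(0.8125² + 5.789²) = 5.846 kip/in.
r_n/Ω = (1/2.0) × 0.6 × 70 × (0.707 × 0.5) = 7.423 kip/in → adequate.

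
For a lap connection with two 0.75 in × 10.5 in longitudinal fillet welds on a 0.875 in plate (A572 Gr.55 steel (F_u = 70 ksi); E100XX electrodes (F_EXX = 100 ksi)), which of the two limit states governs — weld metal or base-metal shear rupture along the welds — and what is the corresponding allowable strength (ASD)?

t_e = 0.707 × 0.75 = 0.5302 in; L = 21 in.
Weld metal: R_n/Ω = (1/2.0) × 0.6 × 100 × 0.5302 × 21 = 334.1 kips.
Base metal (shear rupture): R_n/Ω = (1/2.0) × 0.6 × 70 × 0.875 × 21 = 385.9 kips.
Governing: weld metal.

R_n/Ω ≈ 334 kips (weld metal governs)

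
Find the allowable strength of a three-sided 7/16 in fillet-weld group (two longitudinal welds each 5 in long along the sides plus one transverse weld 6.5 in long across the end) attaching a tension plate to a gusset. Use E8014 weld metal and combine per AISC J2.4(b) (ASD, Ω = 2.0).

E80XX → F_EXX = 80 ksi.
t_e = 0.707 × 0.4375 = 0.3093 in.
R_nwl = 0.6 × 80 × 0.3093 × 10 = 148.5 kip (longitudinal, 2 welds).
R_nwt = 0.6 × 80 × 0.3093 × 6.5 = 96.51 kip (transverse, base value).
(i) R_nwl + R_nwt = 245 kip; (ii) 0.85 R_nwl + 1.5 R_nwt = 271 kip.
R_n = max = 271 kip [governs: (ii)]; R_n/Ω = 135.5 kip.

R_n/Ω ≈ 135 kip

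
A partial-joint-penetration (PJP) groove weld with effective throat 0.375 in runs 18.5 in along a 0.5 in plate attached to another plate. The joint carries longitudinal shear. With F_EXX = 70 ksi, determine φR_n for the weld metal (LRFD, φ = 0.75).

φR_n ≈ 219 kip

Effective throat (given) t_e = 0.375 in.
A_we = 0.375 × 18.5 = 6.938 in².
F_nw = 0.6 F_EXX = 42 ksi.
φR_n = 0.75 × 42 × 6.938 = 218.5 kip.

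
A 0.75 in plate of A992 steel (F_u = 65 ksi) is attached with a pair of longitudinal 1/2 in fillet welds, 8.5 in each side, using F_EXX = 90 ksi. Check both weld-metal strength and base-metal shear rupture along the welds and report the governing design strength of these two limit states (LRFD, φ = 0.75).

φR_n ≈ 243 kip (weld metal governs)

t_e = 0.707 × 0.5 = 0.3535 in; L = 17 in.
Weld metal: φR_n = 0.75 × 0.6 × 90 × 0.3535 × 17 = 243.4 kip.
Base metal (shear rupture): φR_n = 0.75 × 0.6 × 65 × 0.75 × 17 = 372.9 kip.
Governing: weld metal.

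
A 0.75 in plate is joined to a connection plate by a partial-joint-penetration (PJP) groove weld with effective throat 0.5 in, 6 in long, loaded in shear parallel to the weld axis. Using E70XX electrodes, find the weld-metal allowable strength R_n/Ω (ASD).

E70XX → F_EXX = 70 ksi.
Effective throat (given) t_e = 0.5 in.
A_we = 0.5 × 6 = 3 in².
F_nw = 0.6 F_EXX = 42 ksi.
R_n/Ω = (42 × 3) / 2.0 = 63 kip.

R_n/Ω ≈ 63 kip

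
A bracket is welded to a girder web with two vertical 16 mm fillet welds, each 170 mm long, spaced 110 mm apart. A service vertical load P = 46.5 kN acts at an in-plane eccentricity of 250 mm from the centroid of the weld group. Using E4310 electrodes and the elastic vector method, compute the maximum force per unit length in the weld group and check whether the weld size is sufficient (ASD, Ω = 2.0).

f_max ≈ 721 N/mm; adequate

E43XX → F_EXX = 430 MPa.
Total weld length L_w = 340 mm. Treat welds as unit-width lines.
Polar moment about centroid: J = 2[d³/12 + d(b/2)²] = 2[170³/12 + 170×55²] = 1847000 mm³.
Direct shear f_v = P/L_w = 46.5×10³ / 340 = 136.8 N/mm (vertical).
Torsion M = P·e = 46.5×10³ × 250 = 11625000 N·mm.
Critical point at (x, y) = (55, 85) from centroid. f_tx = M·y/J = 534.9 N/mm; f_ty = M·x/J = 346.1 N/mm.
Resultant f_max = √[f_tx² + (f_v + f_ty)²] = √[534.9² + (136.8 + 346.1)²] = 720.6 N/mm.
Capacity per unit length: r_n/Ω = (1/2.0) × 0.6 × 430 × (0.707 × 16) = 1459 N/mm.
720.6 ≤ 1459 → adequate.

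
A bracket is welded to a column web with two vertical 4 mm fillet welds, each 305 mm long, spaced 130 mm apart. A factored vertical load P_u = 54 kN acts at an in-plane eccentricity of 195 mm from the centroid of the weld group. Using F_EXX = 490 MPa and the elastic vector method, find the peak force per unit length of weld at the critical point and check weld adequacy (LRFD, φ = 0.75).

f_max ≈ 285 N/mm; adequate

Total weld length L_w = 610 mm. Treat welds as unit-width lines.
Polar moment about centroid: J = 2[d³/12 + d(b/2)²] = 2[305³/12 + 305×65²] = 7306000 mm³.
Direct shear f_v = P/L_w = 54×10³ / 610 = 88.52 N/mm (vertical).
Torsion M = P·e = 54×10³ × 195 = 10530000 N·mm.
Critical point at (x, y) = (65, 152.5) from centroid. f_tx = M·y/J = 219.8 N/mm; f_ty = M·x/J = 93.68 N/mm.
Resultant f_max = √[f_tx² + (f_v + f_ty)²] = √[219.8² + (88.52 + 93.68)²] = 285.5 N/mm.
Capacity per unit length: φr_n = 0.75 × 0.6 × 490 × (0.707 × 4) = 623.6 N/mm.
285.5 ≤ 623.6 → adequate.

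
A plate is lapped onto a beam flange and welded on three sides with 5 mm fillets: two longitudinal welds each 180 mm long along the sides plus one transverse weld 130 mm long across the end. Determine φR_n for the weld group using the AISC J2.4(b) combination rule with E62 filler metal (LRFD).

E62XX → F_EXX = 620 MPa.
t_e = 0.707 × 5 = 3.535 mm.
R_nwl = 0.6 × 620 × 3.535 × 360 × 10⁻³ = 473.4 kN (longitudinal, 2 welds).
R_nwt = 0.6 × 620 × 3.535 × 130 × 10⁻³ = 171 kN (transverse, base value).
(i) R_nwl + R_nwt = 644.4 kN; (ii) 0.85 R_nwl + 1.5 R_nwt = 658.8 kN.
R_n = max = 658.8 kN [governs: (ii)]; φR_n = 494.1 kN.

φR_n ≈ 494 kN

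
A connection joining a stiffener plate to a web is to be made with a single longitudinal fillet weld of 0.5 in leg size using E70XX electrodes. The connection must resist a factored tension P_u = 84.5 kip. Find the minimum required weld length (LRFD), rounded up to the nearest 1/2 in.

E70XX → F_EXX = 70 ksi.
Throat t_e = 0.707 × 0.5 = 0.3535 in.
φr_n = 0.75 × 0.6 × 70 × 0.3535 = 11.14 kip/in.
L_req = P_u / φr_n = 84.5 / 11.14 = 7.589 in total.
Round up → use L = 8 in.

L = 8 in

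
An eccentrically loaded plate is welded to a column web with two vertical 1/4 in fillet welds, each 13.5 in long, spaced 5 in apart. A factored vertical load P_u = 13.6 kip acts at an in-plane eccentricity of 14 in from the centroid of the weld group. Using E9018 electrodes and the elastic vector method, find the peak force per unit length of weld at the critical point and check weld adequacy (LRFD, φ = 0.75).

E90XX → F_EXX = 90 ksi.
Total weld length L_w = 27 in. Treat welds as unit-width lines.
Polar moment about centroid: J = 2[d³/12 + d(b/2)²] = 2[13.5³/12 + 13.5×2.5²] = 578.8 in³.
Direct shear f_v = P/L_w = 13.6 / 27 = 0.5037 kip/in (vertical).
Torsion M = P·e = 13.6 × 14 = 190.4 kip·in.
Critical point at (x, y) = (2.5, 6.75) from centroid. f_tx = M·y/J = 2.22 kip/in; f_ty = M·x/J = 0.8224 kip/in.
Resultant f_max = √[f_tx² + (f_v + f_ty)²] = √[2.22² + (0.5037 + 0.8224)²] = 2.586 kip/in.
Capacity per unit length: φr_n = 0.75 × 0.6 × 90 × (0.707 × 0.25) = 7.158 kip/in.
2.586 ≤ 7.158 → adequate.

f_max ≈ 2.59 kip/in; adequate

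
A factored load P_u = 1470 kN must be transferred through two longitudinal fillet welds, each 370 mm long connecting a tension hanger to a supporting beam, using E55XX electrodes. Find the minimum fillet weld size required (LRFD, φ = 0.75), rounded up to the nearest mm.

E55XX → F_EXX = 550 MPa.
Total weld length L = 740 mm.
Required throat t_e = P_u / (φ × 0.6 F_EXX × L) = 1470 / (0.75 × 0.6 × 550 × 740 × 10⁻³) = 8.026 mm.
Required leg w = t_e / 0.707 = 11.35 mm → use 12 mm.

w = 12 mm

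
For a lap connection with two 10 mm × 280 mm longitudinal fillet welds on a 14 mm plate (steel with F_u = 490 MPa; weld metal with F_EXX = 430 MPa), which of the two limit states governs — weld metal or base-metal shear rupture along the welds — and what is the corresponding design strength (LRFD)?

φR_n ≈ 766 kN (weld metal governs)

t_e = 0.707 × 10 = 7.07 mm; L = 560 mm.
Weld metal: φR_n = 0.75 × 0.6 × 430 × 7.07 × 560 × 10⁻³ = 766.1 kN.
Base metal (shear rupture): φR_n = 0.75 × 0.6 × 490 × 14 × 560 × 10⁻³ = 1729 kN.
Governing: weld metal.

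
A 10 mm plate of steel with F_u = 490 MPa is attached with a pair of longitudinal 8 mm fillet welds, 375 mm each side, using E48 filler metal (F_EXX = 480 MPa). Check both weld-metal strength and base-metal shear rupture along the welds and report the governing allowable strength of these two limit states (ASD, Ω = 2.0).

R_n/Ω ≈ 611 kN (weld metal governs)

t_e = 0.707 × 8 = 5.656 mm; L = 750 mm.
Weld metal: R_n/Ω = (1/2.0) × 0.6 × 480 × 5.656 × 750 × 10⁻³ = 610.8 kN.
Base metal (shear rupture): R_n/Ω = (1/2.0) × 0.6 × 490 × 10 × 750 × 10⁻³ = 1102 kN.
Governing: weld metal.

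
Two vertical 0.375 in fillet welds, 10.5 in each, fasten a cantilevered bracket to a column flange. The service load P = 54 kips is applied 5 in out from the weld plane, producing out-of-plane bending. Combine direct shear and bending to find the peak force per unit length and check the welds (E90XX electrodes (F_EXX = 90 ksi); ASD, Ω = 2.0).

f_max ≈ 7.78 kip/in; NOT adequate

L_w = 2 × 10.5 = 21 in; section modulus (unit throat) S = 2 × L²/6 = 36.75 in².
Direct shear f_v = P/L_w = 54/21 = 2.571 kip/in.
Moment M = P × e = 54 × 5 = 270 kip·in; bending f_b = M/S = 7.347 kip/in.
f_max = √(f_v² + f_b²) = √(2.571² + 7.347²) = 7.784 kip/in.
r_n/Ω = (1/2.0) × 0.6 × 90 × (0.707 × 0.375) = 7.158 kip/in → NOT adequate.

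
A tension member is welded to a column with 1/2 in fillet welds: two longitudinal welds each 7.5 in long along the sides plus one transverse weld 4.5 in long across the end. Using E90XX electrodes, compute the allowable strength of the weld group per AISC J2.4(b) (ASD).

E90XX → F_EXX = 90 ksi.
t_e = 0.707 × 0.5 = 0.3535 in.
R_nwl = 0.6 × 90 × 0.3535 × 15 = 286.3 kips (longitudinal, 2 welds).
R_nwt = 0.6 × 90 × 0.3535 × 4.5 = 85.9 kips (transverse, base value).
(i) R_nwl + R_nwt = 372.2 kips; (ii) 0.85 R_nwl + 1.5 R_nwt = 372.2 kips.
R_n = max = 372.2 kips [governs: (ii)]; R_n/Ω = 186.1 kips.

R_n/Ω ≈ 186 kips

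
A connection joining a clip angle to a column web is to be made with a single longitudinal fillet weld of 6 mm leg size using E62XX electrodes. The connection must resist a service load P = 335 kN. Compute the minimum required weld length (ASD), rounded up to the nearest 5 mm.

E62XX → F_EXX = 620 MPa.
Throat t_e = 0.707 × 6 = 4.242 mm.
r_n/Ω = (0.6 × 620 × 4.242) / 2.0 = 789 N/mm = 0.789 kN/mm.
L_req = P / (r_n/Ω) = 335 / 0.789 = 424.6 mm total.
Round up → use L = 425 mm.

L = 425 mm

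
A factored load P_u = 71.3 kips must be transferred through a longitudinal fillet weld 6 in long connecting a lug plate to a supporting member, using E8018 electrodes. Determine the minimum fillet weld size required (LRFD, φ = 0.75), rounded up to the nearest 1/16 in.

w = 1/2 in

E80XX → F_EXX = 80 ksi.
Total weld length L = 6 in.
Required throat t_e = P_u / (φ × 0.6 F_EXX × L) = 71.3 / (0.75 × 0.6 × 80 × 6) = 0.3301 in.
Required leg w = t_e / 0.707 = 0.4669 in → use 1/2 in.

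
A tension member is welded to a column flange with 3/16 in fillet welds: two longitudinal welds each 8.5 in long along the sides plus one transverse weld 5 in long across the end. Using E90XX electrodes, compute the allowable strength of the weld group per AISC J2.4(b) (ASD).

E90XX → F_EXX = 90 ksi.
t_e = 0.707 × 0.1875 = 0.1326 in.
R_nwl = 0.6 × 90 × 0.1326 × 17 = 121.7 kip (longitudinal, 2 welds).
R_nwt = 0.6 × 90 × 0.1326 × 5 = 35.79 kip (transverse, base value).
(i) R_nwl + R_nwt = 157.5 kip; (ii) 0.85 R_nwl + 1.5 R_nwt = 157.1 kip.
R_n = max = 157.5 kip [governs: (i)]; R_n/Ω = 78.74 kip.

R_n/Ω ≈ 78.7 kip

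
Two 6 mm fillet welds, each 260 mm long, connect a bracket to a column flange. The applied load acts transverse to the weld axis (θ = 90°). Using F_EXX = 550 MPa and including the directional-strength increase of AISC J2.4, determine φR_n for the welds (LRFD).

t_e = 0.707 × 6 = 4.242 mm; A_we = 4.242 × 520 = 2206 mm².
Directional factor: 1.0 + 0.5 sin^1.5(90°) = 1.5.
F_nw = 0.6 × 550 × 1.5 = 495 MPa.
φR_n = 0.75 × 495 × 2206 × 10⁻³ = 818.9 kN.

φR_n ≈ 819 kN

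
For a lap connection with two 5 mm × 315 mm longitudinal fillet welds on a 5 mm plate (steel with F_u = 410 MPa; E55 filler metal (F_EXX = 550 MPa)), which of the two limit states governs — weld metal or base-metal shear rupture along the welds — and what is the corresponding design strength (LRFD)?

t_e = 0.707 × 5 = 3.535 mm; L = 630 mm.
Weld metal: φR_n = 0.75 × 0.6 × 550 × 3.535 × 630 × 10⁻³ = 551.2 kN.
Base metal (shear rupture): φR_n = 0.75 × 0.6 × 410 × 5 × 630 × 10⁻³ = 581.2 kN.
Governing: weld metal.

φR_n ≈ 551 kN (weld metal governs)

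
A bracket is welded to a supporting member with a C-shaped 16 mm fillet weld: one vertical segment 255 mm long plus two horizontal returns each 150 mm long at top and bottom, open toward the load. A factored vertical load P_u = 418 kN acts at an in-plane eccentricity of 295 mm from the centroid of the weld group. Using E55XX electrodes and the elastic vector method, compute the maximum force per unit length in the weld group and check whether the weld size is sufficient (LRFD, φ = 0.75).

E55XX → F_EXX = 550 MPa.
Total weld length L_w = 555 mm. Treat welds as unit-width lines.
Centroid: x̄ = 2×150×75 / 555 = 40.54 mm from the vertical weld.
Polar moment about centroid: J = I_x + I_y = [255³/12 + 2×150×127.5²] + [255×40.54² + 2(150³/12 + 150×34.46²)] = 7596000 mm³.
Direct shear f_v = P/L_w = 418×10³ / 555 = 753.2 N/mm (vertical).
Torsion M = P·e = 418×10³ × 295 = 123310000 N·mm.
Critical point at (x, y) = (109.5, 127.5) from centroid. f_tx = M·y/J = 2070 N/mm; f_ty = M·x/J = 1777 N/mm.
Resultant f_max = √[f_tx² + (f_v + f_ty)²] = √[2070² + (753.2 + 1777)²] = 3269 N/mm.
Capacity per unit length: φr_n = 0.75 × 0.6 × 550 × (0.707 × 16) = 2800 N/mm.
3269 > 2800 → NOT adequate.

f_max ≈ 3270 N/mm; NOT adequate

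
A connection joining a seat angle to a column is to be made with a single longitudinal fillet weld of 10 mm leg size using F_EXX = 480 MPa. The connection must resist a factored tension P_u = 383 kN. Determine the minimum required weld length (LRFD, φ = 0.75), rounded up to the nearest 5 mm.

Throat t_e = 0.707 × 10 = 7.07 mm.
φr_n = 0.75 × 0.6 × 480 × 7.07 × 10⁻³ = 1.527 kN/mm.
L_req = P_u / φr_n = 383 / 1.527 = 250.8 mm total.
Round up → use L = 255 mm.

L = 255 mm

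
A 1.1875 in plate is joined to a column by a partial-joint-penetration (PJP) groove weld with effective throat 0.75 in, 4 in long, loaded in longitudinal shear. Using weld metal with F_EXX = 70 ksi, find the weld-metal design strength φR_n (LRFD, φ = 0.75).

φR_n ≈ 94.5 kip

Effective throat (given) t_e = 0.75 in.
A_we = 0.75 × 4 = 3 in².
F_nw = 0.6 F_EXX = 42 ksi.
φR_n = 0.75 × 42 × 3 = 94.5 kip.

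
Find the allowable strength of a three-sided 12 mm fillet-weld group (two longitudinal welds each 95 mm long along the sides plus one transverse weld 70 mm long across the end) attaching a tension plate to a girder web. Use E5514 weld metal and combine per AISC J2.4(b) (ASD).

E55XX → F_EXX = 550 MPa.
t_e = 0.707 × 12 = 8.484 mm.
R_nwl = 0.6 × 550 × 8.484 × 190 × 10⁻³ = 531.9 kN (longitudinal, 2 welds).
R_nwt = 0.6 × 550 × 8.484 × 70 × 10⁻³ = 196 kN (transverse, base value).
(i) R_nwl + R_nwt = 727.9 kN; (ii) 0.85 R_nwl + 1.5 R_nwt = 746.1 kN.
R_n = max = 746.1 kN [governs: (ii)]; R_n/Ω = 373.1 kN.

R_n/Ω ≈ 373 kN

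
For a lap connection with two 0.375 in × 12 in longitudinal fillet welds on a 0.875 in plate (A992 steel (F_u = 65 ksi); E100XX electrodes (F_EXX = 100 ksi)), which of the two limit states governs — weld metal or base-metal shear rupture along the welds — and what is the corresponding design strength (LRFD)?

φR_n ≈ 286 kip (weld metal governs)

t_e = 0.707 × 0.375 = 0.2651 in; L = 24 in.
Weld metal: φR_n = 0.75 × 0.6 × 100 × 0.2651 × 24 = 286.3 kip.
Base metal (shear rupture): φR_n = 0.75 × 0.6 × 65 × 0.875 × 24 = 614.2 kip.
Governing: weld metal.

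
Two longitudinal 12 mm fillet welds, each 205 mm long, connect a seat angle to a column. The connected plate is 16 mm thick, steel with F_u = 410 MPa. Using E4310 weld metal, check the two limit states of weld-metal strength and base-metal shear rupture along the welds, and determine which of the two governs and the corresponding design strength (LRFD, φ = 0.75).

φR_n ≈ 673 kN (weld metal governs)

E43XX → F_EXX = 430 MPa.
t_e = 0.707 × 12 = 8.484 mm; L = 410 mm.
Weld metal: φR_n = 0.75 × 0.6 × 430 × 8.484 × 410 × 10⁻³ = 673.1 kN.
Base metal (shear rupture): φR_n = 0.75 × 0.6 × 410 × 16 × 410 × 10⁻³ = 1210 kN.
Governing: weld metal.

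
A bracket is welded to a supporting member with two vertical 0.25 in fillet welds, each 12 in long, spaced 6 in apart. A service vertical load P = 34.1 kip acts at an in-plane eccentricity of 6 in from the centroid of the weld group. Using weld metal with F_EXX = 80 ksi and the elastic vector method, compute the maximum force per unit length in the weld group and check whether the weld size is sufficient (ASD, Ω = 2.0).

f_max ≈ 3.59 kip/in; adequate

Total weld length L_w = 24 in. Treat welds as unit-width lines.
Polar moment about centroid: J = 2[d³/12 + d(b/2)²] = 2[12³/12 + 12×3²] = 504 in³.
Direct shear f_v = P/L_w = 34.1 / 24 = 1.421 kip/in (vertical).
Torsion M = P·e = 34.1 × 6 = 204.6 kip·in.
Critical point at (x, y) = (3, 6) from centroid. f_tx = M·y/J = 2.436 kip/in; f_ty = M·x/J = 1.218 kip/in.
Resultant f_max = √[f_tx² + (f_v + f_ty)²] = √[2.436² + (1.421 + 1.218)²] = 3.591 kip/in.
Capacity per unit length: r_n/Ω = (1/2.0) × 0.6 × 80 × (0.707 × 0.25) = 4.242 kip/in.
3.591 ≤ 4.242 → adequate.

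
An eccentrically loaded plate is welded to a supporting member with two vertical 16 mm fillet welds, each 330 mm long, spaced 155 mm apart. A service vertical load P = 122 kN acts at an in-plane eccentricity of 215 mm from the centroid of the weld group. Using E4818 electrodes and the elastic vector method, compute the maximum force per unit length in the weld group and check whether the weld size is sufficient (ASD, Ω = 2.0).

f_max ≈ 583 N/mm; adequate

E48XX → F_EXX = 480 MPa.
Total weld length L_w = 660 mm. Treat welds as unit-width lines.
Polar moment about centroid: J = 2[d³/12 + d(b/2)²] = 2[330³/12 + 330×77.5²] = 9954000 mm³.
Direct shear f_v = P/L_w = 122×10³ / 660 = 184.8 N/mm (vertical).
Torsion M = P·e = 122×10³ × 215 = 26230000 N·mm.
Critical point at (x, y) = (77.5, 165) from centroid. f_tx = M·y/J = 434.8 N/mm; f_ty = M·x/J = 204.2 N/mm.
Resultant f_max = √[f_tx² + (f_v + f_ty)²] = √[434.8² + (184.8 + 204.2)²] = 583.5 N/mm.
Capacity per unit length: r_n/Ω = (1/2.0) × 0.6 × 480 × (0.707 × 16) = 1629 N/mm.
583.5 ≤ 1629 → adequate.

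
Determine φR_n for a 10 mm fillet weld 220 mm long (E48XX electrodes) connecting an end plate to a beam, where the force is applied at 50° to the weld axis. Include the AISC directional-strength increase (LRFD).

φR_n ≈ 449 kN

E48XX → F_EXX = 480 MPa.
t_e = 0.707 × 10 = 7.07 mm; A_we = 7.07 × 220 = 1555 mm².
Directional factor: 1.0 + 0.5 sin^1.5(50°) = 1.335.
F_nw = 0.6 × 480 × 1.335 = 384.5 MPa.
φR_n = 0.75 × 384.5 × 1555 × 10⁻³ = 448.6 kN.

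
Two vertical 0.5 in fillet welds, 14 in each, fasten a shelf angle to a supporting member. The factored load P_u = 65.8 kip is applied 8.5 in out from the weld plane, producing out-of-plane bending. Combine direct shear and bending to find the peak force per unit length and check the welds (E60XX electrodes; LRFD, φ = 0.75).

f_max ≈ 8.88 kip/in; adequate

E60XX → F_EXX = 60 ksi.
L_w = 2 × 14 = 28 in; section modulus (unit throat) S = 2 × L²/6 = 65.33 in².
Direct shear f_v = P/L_w = 65.8/28 = 2.35 kip/in.
Moment M = P × e = 65.8 × 8.5 = 559.3 kip·in; bending f_b = M/S = 8.561 kip/in.
f_max = √(f_v² + f_b²) = √(2.35² + 8.561²) = 8.877 kip/in.
φr_n = 0.75 × 0.6 × 60 × (0.707 × 0.5) = 9.544 kip/in → adequate.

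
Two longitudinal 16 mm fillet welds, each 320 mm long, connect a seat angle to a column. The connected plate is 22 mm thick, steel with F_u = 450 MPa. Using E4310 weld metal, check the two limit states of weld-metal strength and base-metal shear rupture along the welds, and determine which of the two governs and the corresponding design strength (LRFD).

E43XX → F_EXX = 430 MPa.
t_e = 0.707 × 16 = 11.31 mm; L = 640 mm.
Weld metal: φR_n = 0.75 × 0.6 × 430 × 11.31 × 640 × 10⁻³ = 1401 kN.
Base metal (shear rupture): φR_n = 0.75 × 0.6 × 450 × 22 × 640 × 10⁻³ = 2851 kN.
Governing: weld metal.

φR_n ≈ 1400 kN (weld metal governs)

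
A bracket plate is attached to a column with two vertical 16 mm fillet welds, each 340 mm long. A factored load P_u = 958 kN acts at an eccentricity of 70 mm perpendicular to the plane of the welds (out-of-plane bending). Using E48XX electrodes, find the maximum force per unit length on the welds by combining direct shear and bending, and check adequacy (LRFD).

f_max ≈ 2240 N/mm; adequate

E48XX → F_EXX = 480 MPa.
L_w = 2 × 340 = 680 mm; section modulus (unit throat) S = 2 × L²/6 = 38530 mm².
Direct shear f_v = P/L_w = 958×10³/680 = 1409 N/mm.
Moment M = P × e = 958×10³ × 70 = 67060000 N·mm; bending f_b = M/S = 1740 N/mm.
f_max = √(f_v² + f_b²) = √(1409² + 1740²) = 2239 N/mm.
φr_n = 0.75 × 0.6 × 480 × (0.707 × 16) = 2443 N/mm → adequate.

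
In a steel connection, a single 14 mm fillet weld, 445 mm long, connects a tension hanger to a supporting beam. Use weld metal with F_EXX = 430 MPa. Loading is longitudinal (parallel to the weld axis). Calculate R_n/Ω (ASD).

Effective throat t_e = 0.707 × 14 = 9.898 mm.
Total length L = 445 mm; A_we = 9.898 × 445 = 4405 mm².
F_nw = 0.6 F_EXX = 0.6 × 430 = 258 MPa.
R_n = 258 × 4405 × 10⁻³ = 1136 kN; R_n/Ω = 1136/2.0 = 568.2 kN.

R_n/Ω ≈ 568 kN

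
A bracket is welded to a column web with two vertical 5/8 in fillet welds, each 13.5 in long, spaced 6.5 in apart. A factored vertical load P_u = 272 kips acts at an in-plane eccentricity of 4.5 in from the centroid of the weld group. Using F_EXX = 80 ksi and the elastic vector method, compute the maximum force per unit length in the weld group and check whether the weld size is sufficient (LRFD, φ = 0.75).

Total weld length L_w = 27 in. Treat welds as unit-width lines.
Polar moment about centroid: J = 2[d³/12 + d(b/2)²] = 2[13.5³/12 + 13.5×3.25²] = 695.2 in³.
Direct shear f_v = P/L_w = 272 / 27 = 10.07 kip/in (vertical).
Torsion M = P·e = 272 × 4.5 = 1224 kip·in.
Critical point at (x, y) = (3.25, 6.75) from centroid. f_tx = M·y/J = 11.88 kip/in; f_ty = M·x/J = 5.722 kip/in.
Resultant f_max = √[f_tx² + (f_v + f_ty)²] = √[11.88² + (10.07 + 5.722)²] = 19.77 kip/in.
Capacity per unit length: φr_n = 0.75 × 0.6 × 80 × (0.707 × 0.625) = 15.91 kip/in.
19.77 > 15.91 → NOT adequate.

f_max ≈ 19.8 kip/in; NOT adequate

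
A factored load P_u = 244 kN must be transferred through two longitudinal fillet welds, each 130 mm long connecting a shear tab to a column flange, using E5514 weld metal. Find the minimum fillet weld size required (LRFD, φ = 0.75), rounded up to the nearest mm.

E55XX → F_EXX = 550 MPa.
Total weld length L = 260 mm.
Required throat t_e = P_u / (φ × 0.6 F_EXX × L) = 244 / (0.75 × 0.6 × 550 × 260 × 10⁻³) = 3.792 mm.
Required leg w = t_e / 0.707 = 5.363 mm → use 6 mm.

w = 6 mm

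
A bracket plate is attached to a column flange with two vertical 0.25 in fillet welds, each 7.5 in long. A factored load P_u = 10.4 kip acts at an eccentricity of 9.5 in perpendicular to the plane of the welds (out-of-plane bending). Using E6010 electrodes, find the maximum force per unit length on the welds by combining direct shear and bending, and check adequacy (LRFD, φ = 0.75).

E60XX → F_EXX = 60 ksi.
L_w = 2 × 7.5 = 15 in; section modulus (unit throat) S = 2 × L²/6 = 18.75 in².
Direct shear f_v = P/L_w = 10.4/15 = 0.6933 kip/in.
Moment M = P × e = 10.4 × 9.5 = 98.8 kip·in; bending f_b = M/S = 5.269 kip/in.
f_max = √(f_v² + f_b²) = √(0.6933² + 5.269²) = 5.315 kip/in.
φr_n = 0.75 × 0.6 × 60 × (0.707 × 0.25) = 4.772 kip/in → NOT adequate.

f_max ≈ 5.31 kip/in; NOT adequate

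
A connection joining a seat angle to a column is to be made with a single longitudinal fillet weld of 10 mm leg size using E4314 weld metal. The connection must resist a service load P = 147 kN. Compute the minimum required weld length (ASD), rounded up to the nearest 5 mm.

L = 165 mm

E43XX → F_EXX = 430 MPa.
Throat t_e = 0.707 × 10 = 7.07 mm.
r_n/Ω = (0.6 × 430 × 7.07) / 2.0 = 912 N/mm = 0.912 kN/mm.
L_req = P / (r_n/Ω) = 147 / 0.912 = 161.2 mm total.
Round up → use L = 165 mm.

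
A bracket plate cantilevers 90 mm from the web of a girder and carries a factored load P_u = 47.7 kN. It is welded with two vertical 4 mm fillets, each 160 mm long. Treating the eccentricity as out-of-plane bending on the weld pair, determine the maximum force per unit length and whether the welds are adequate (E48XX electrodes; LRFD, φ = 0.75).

f_max ≈ 525 N/mm; adequate

E48XX → F_EXX = 480 MPa.
L_w = 2 × 160 = 320 mm; section modulus (unit throat) S = 2 × L²/6 = 8533 mm².
Direct shear f_v = P/L_w = 47.7×10³/320 = 149.1 N/mm.
Moment M = P × e = 47.7×10³ × 90 = 4293000 N·mm; bending f_b = M/S = 503.1 N/mm.
f_max = √(f_v² + f_b²) = √(149.1² + 503.1²) = 524.7 N/mm.
φr_n = 0.75 × 0.6 × 480 × (0.707 × 4) = 610.8 N/mm → adequate.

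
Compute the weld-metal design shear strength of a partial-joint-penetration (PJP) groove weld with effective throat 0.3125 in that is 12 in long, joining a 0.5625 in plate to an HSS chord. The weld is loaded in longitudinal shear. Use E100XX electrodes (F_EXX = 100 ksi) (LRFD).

Effective throat (given) t_e = 0.3125 in.
A_we = 0.3125 × 12 = 3.75 in².
F_nw = 0.6 F_EXX = 60 ksi.
φR_n = 0.75 × 60 × 3.75 = 168.8 kips.

φR_n ≈ 169 kips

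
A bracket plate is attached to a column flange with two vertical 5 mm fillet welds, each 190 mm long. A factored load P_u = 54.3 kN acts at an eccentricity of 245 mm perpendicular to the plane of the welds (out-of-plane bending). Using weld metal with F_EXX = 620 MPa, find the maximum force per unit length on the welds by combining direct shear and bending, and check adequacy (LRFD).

f_max ≈ 1110 N/mm; NOT adequate

L_w = 2 × 190 = 380 mm; section modulus (unit throat) S = 2 × L²/6 = 12030 mm².
Direct shear f_v = P/L_w = 54.3×10³/380 = 142.9 N/mm.
Moment M = P × e = 54.3×10³ × 245 = 13304000 N·mm; bending f_b = M/S = 1106 N/mm.
f_max = √(f_v² + f_b²) = √(142.9² + 1106²) = 1115 N/mm.
φr_n = 0.75 × 0.6 × 620 × (0.707 × 5) = 986.3 N/mm → NOT adequate.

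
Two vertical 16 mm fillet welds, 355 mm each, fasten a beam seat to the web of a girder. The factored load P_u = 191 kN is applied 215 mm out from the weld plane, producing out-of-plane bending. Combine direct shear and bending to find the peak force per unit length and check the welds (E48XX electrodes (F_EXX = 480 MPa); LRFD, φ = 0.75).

f_max ≈ 1010 N/mm; adequate

L_w = 2 × 355 = 710 mm; section modulus (unit throat) S = 2 × L²/6 = 42010 mm².
Direct shear f_v = P/L_w = 191×10³/710 = 269 N/mm.
Moment M = P × e = 191×10³ × 215 = 41065000 N·mm; bending f_b = M/S = 977.5 N/mm.
f_max = √(f_v² + f_b²) = √(269² + 977.5²) = 1014 N/mm.
φr_n = 0.75 × 0.6 × 480 × (0.707 × 16) = 2443 N/mm → adequate.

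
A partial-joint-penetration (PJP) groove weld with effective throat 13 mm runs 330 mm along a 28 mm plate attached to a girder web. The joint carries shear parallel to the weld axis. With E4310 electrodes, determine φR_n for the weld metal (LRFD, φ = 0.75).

E43XX → F_EXX = 430 MPa.
Effective throat (given) t_e = 13 mm.
A_we = 13 × 330 = 4290 mm².
F_nw = 0.6 F_EXX = 258 MPa.
φR_n = 0.75 × 258 × 4290 × 10⁻³ = 830.1 kN.

φR_n ≈ 830 kN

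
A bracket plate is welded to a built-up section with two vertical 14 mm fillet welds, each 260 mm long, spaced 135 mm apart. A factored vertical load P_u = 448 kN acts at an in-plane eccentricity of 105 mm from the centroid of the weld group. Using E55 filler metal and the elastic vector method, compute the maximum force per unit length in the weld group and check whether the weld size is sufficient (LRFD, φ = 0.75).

E55XX → F_EXX = 550 MPa.
Total weld length L_w = 520 mm. Treat welds as unit-width lines.
Polar moment about centroid: J = 2[d³/12 + d(b/2)²] = 2[260³/12 + 260×67.5²] = 5299000 mm³.
Direct shear f_v = P/L_w = 448×10³ / 520 = 861.5 N/mm (vertical).
Torsion M = P·e = 448×10³ × 105 = 47040000 N·mm.
Critical point at (x, y) = (67.5, 130) from centroid. f_tx = M·y/J = 1154 N/mm; f_ty = M·x/J = 599.3 N/mm.
Resultant f_max = √[f_tx² + (f_v + f_ty)²] = √[1154² + (861.5 + 599.3)²] = 1862 N/mm.
Capacity per unit length: φr_n = 0.75 × 0.6 × 550 × (0.707 × 14) = 2450 N/mm.
1862 ≤ 2450 → adequate.

f_max ≈ 1860 N/mm; adequate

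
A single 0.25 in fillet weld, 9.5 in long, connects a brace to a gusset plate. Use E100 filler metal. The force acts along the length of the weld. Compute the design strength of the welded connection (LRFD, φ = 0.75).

E100XX → F_EXX = 100 ksi.
Effective throat t_e = 0.707 × 0.25 = 0.1767 in.
Total length L = 9.5 in; A_we = 0.1767 × 9.5 = 1.679 in².
F_nw = 0.6 F_EXX = 0.6 × 100 = 60 ksi.
φR_n = 0.75 × 60 × 1.679 = 75.56 kip.

φR_n ≈ 75.6 kip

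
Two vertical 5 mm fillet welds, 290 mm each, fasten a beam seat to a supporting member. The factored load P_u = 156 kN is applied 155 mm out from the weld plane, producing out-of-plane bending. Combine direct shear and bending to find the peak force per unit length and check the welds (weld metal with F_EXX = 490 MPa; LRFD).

L_w = 2 × 290 = 580 mm; section modulus (unit throat) S = 2 × L²/6 = 28030 mm².
Direct shear f_v = P/L_w = 156×10³/580 = 269 N/mm.
Moment M = P × e = 156×10³ × 155 = 24180000 N·mm; bending f_b = M/S = 862.5 N/mm.
f_max = √(f_v² + f_b²) = √(269² + 862.5²) = 903.5 N/mm.
φr_n = 0.75 × 0.6 × 490 × (0.707 × 5) = 779.5 N/mm → NOT adequate.

f_max ≈ 904 N/mm; NOT adequate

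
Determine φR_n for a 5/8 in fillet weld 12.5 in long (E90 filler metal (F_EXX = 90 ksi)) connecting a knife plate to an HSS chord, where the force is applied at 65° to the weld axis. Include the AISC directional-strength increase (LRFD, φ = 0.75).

t_e = 0.707 × 0.625 = 0.4419 in; A_we = 0.4419 × 12.5 = 5.523 in².
Directional factor: 1.0 + 0.5 sin^1.5(65°) = 1.431.
F_nw = 0.6 × 90 × 1.431 = 77.3 ksi.
φR_n = 0.75 × 77.3 × 5.523 = 320.2 kip.

φR_n ≈ 320 kip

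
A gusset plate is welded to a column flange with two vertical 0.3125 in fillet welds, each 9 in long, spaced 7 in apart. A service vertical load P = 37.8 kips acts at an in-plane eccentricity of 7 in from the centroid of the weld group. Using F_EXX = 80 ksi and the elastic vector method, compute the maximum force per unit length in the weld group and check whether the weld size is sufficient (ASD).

Total weld length L_w = 18 in. Treat welds as unit-width lines.
Polar moment about centroid: J = 2[d³/12 + d(b/2)²] = 2[9³/12 + 9×3.5²] = 342 in³.
Direct shear f_v = P/L_w = 37.8 / 18 = 2.1 kip/in (vertical).
Torsion M = P·e = 37.8 × 7 = 264.6 kip·in.
Critical point at (x, y) = (3.5, 4.5) from centroid. f_tx = M·y/J = 3.482 kip/in; f_ty = M·x/J = 2.708 kip/in.
Resultant f_max = √[f_tx² + (f_v + f_ty)²] = √[3.482² + (2.1 + 2.708)²] = 5.936 kip/in.
Capacity per unit length: r_n/Ω = (1/2.0) × 0.6 × 80 × (0.707 × 0.3125) = 5.302 kip/in.
5.936 > 5.302 → NOT adequate.

f_max ≈ 5.94 kip/in; NOT adequate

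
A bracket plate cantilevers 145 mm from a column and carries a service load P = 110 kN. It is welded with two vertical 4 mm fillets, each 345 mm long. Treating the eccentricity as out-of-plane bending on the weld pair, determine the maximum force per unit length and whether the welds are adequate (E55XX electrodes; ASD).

E55XX → F_EXX = 550 MPa.
L_w = 2 × 345 = 690 mm; section modulus (unit throat) S = 2 × L²/6 = 39680 mm².
Direct shear f_v = P/L_w = 110×10³/690 = 159.4 N/mm.
Moment M = P × e = 110×10³ × 145 = 15950000 N·mm; bending f_b = M/S = 402 N/mm.
f_max = √(f_v² + f_b²) = √(159.4² + 402²) = 432.5 N/mm.
r_n/Ω = (1/2.0) × 0.6 × 550 × (0.707 × 4) = 466.6 N/mm → adequate.

f_max ≈ 432 N/mm; adequate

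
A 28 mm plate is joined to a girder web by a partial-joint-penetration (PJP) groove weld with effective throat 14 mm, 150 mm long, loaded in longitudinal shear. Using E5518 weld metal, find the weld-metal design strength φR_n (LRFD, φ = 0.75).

φR_n ≈ 520 kN

E55XX → F_EXX = 550 MPa.
Effective throat (given) t_e = 14 mm.
A_we = 14 × 150 = 2100 mm².
F_nw = 0.6 F_EXX = 330 MPa.
φR_n = 0.75 × 330 × 2100 × 10⁻³ = 519.8 kN.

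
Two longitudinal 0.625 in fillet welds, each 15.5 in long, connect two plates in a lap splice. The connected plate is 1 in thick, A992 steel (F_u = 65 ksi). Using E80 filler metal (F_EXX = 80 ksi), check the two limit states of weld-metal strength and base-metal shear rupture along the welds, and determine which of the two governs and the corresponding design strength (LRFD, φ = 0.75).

φR_n ≈ 493 kip (weld metal governs)

t_e = 0.707 × 0.625 = 0.4419 in; L = 31 in.
Weld metal: φR_n = 0.75 × 0.6 × 80 × 0.4419 × 31 = 493.1 kip.
Base metal (shear rupture): φR_n = 0.75 × 0.6 × 65 × 1 × 31 = 906.8 kip.
Governing: weld metal.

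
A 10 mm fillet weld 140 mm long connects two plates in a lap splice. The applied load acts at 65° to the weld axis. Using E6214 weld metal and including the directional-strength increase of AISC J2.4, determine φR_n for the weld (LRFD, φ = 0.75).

φR_n ≈ 395 kN

E62XX → F_EXX = 620 MPa.
t_e = 0.707 × 10 = 7.07 mm; A_we = 7.07 × 140 = 989.8 mm².
Directional factor: 1.0 + 0.5 sin^1.5(65°) = 1.431.
F_nw = 0.6 × 620 × 1.431 = 532.5 MPa.
φR_n = 0.75 × 532.5 × 989.8 × 10⁻³ = 395.3 kN.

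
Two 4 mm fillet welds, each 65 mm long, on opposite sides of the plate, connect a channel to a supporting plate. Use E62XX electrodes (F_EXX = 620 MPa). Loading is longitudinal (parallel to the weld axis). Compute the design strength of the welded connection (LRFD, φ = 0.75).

Effective throat t_e = 0.707 × 4 = 2.828 mm.
Total length L = 130 mm; A_we = 2.828 × 130 = 367.6 mm².
F_nw = 0.6 F_EXX = 0.6 × 620 = 372 MPa.
φR_n = 0.75 × 372 × 367.6 × 10⁻³ = 102.6 kN.

φR_n ≈ 103 kN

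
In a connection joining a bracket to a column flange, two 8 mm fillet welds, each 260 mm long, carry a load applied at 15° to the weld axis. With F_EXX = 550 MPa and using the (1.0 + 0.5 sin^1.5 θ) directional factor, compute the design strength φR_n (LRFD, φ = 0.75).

φR_n ≈ 776 kN

t_e = 0.707 × 8 = 5.656 mm; A_we = 5.656 × 520 = 2941 mm².
Directional factor: 1.0 + 0.5 sin^1.5(15°) = 1.066.
F_nw = 0.6 × 550 × 1.066 = 351.7 MPa.
φR_n = 0.75 × 351.7 × 2941 × 10⁻³ = 775.9 kN.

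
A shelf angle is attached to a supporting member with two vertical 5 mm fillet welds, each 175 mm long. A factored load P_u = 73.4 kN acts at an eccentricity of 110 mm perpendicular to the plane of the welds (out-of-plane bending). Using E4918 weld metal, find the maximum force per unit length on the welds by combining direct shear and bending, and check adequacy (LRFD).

f_max ≈ 818 N/mm; NOT adequate

E49XX → F_EXX = 490 MPa.
L_w = 2 × 175 = 350 mm; section modulus (unit throat) S = 2 × L²/6 = 10210 mm².
Direct shear f_v = P/L_w = 73.4×10³/350 = 209.7 N/mm.
Moment M = P × e = 73.4×10³ × 110 = 8074000 N·mm; bending f_b = M/S = 790.9 N/mm.
f_max = √(f_v² + f_b²) = √(209.7² + 790.9²) = 818.3 N/mm.
φr_n = 0.75 × 0.6 × 490 × (0.707 × 5) = 779.5 N/mm → NOT adequate.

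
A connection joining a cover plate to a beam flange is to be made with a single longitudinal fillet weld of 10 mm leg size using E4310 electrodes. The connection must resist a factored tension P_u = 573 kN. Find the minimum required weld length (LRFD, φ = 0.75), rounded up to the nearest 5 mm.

E43XX → F_EXX = 430 MPa.
Throat t_e = 0.707 × 10 = 7.07 mm.
φr_n = 0.75 × 0.6 × 430 × 7.07 × 10⁻³ = 1.368 kN/mm.
L_req = P_u / φr_n = 573 / 1.368 = 418.8 mm total.
Round up → use L = 420 mm.

L = 420 mm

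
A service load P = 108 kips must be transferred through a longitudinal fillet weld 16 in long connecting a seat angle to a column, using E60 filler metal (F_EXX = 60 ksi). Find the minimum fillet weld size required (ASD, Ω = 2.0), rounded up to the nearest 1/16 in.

w = 9/16 in

Total weld length L = 16 in.
Required throat t_e = P × Ω / (0.6 F_EXX × L) = 108 × 2.0 / (0.6 × 60 × 16) = 0.375 in.
Required leg w = t_e / 0.707 = 0.5304 in → use 9/16 in.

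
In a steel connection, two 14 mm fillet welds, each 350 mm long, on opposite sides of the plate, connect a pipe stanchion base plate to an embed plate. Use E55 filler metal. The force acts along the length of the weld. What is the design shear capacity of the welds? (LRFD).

φR_n ≈ 1710 kN

E55XX → F_EXX = 550 MPa.
Effective throat t_e = 0.707 × 14 = 9.898 mm.
Total length L = 700 mm; A_we = 9.898 × 700 = 6929 mm².
F_nw = 0.6 F_EXX = 0.6 × 550 = 330 MPa.
φR_n = 0.75 × 330 × 6929 × 10⁻³ = 1715 kN.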